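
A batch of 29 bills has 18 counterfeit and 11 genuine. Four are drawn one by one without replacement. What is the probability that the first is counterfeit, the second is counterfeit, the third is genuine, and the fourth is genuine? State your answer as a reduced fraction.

935/15834

Multiply the conditional probabilities at each draw: 18/29 · 17/28 · 11/27 · 10/26 = 33660/570024 = 935/15834.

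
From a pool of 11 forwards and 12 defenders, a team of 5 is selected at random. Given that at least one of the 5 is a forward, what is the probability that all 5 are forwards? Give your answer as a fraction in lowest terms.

Work in counts. Selections with at least one forward: C(23,5) − C(12,5) = 33649 − 792 = 32857.
Of those, selections where all 5 are forwards: C(11,5) = 462.
Conditional probability = 462/32857 = 42/2987.

42/2987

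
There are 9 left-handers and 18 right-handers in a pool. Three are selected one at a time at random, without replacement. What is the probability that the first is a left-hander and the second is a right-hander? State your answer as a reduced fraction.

Multiply the conditional probabilities at each draw: 9/27 · 18/26 = 162/702 = 3/13.

3/13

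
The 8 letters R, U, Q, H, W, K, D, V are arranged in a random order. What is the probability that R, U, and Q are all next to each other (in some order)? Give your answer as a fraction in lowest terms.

There are 8! = 40320 arrangements.
Treat the three as one block: 6! placements × 3! orders within the block = 720·6 = 4320.
Probability = 4320/40320 = 3/28.

3/28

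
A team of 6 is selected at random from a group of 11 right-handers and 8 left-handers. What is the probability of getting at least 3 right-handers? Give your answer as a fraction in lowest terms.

There are C(19,6) = 27132 ways to choose the 6.
Count the complement (fewer than 3 right-handers): C(11,0)·C(8,6) + C(11,1)·C(8,5) + C(11,2)·C(8,4) = 28 + 616 + 3850 = 4494.
Probability = 1 − 4494/27132 = 22638/27132 = 539/646.

539/646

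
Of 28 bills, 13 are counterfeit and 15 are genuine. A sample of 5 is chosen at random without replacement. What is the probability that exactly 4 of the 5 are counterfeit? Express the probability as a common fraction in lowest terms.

55/504

The sample space is all 5-subsets of the 28: C(28,5) = 98280.
Selections with exactly 4 counterfeit: choose 4 of the 13 counterfeit and 1 of the 15 genuine, C(13,4)·C(15,1) = 715·15 = 10725.
Probability = 10725/98280 = 55/504.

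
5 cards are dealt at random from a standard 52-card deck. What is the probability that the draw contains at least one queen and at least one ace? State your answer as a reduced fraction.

There are C(52,5) = 2598960 possible draws.
By inclusion-exclusion on the complements, draws missing all queens or all aces: C(48,5) + C(48,5) − C(44,5) = 1712304 + 1712304 − 1086008 = 2338600.
So draws with at least one of each: 2598960 − 2338600 = 260360, probability 260360/2598960 = 6509/64974.

6509/64974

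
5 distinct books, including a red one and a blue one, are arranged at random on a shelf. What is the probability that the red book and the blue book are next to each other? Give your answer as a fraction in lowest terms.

There are 5! = 120 arrangements.
Treat the red book and the blue book as a block: 4! arrangements of the blocks × 2 orders within the block = 2·24 = 48.
Probability = 48/120 = 2/5.

2/5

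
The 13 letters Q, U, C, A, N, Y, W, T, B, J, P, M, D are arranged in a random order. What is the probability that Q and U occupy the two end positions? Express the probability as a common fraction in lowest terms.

There are 13! = 6227020800 arrangements.
Place Q and U at the ends in 2 ways, arrange the remaining 11 in 11! = 39916800 ways: 2·39916800 = 79833600.
Probability = 79833600/6227020800 = 1/78.

1/78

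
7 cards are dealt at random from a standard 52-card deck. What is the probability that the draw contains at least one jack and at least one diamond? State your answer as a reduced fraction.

53122231/133784560

There are C(52,7) = 133784560 possible draws.
By inclusion-exclusion on the complements, draws missing all jacks or all diamonds: C(48,7) + C(39,7) − C(36,7) = 73629072 + 15380937 − 8347680 = 80662329.
So draws with at least one of each: 133784560 − 80662329 = 53122231, probability 53122231/133784560.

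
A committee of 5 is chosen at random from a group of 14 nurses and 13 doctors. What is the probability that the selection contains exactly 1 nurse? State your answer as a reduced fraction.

77/621

Total number of selections: C(27,5) = 80730.
Selections with exactly 1 nurse: choose 1 of the 14 nurses and 4 of the 13 doctors, C(14,1)·C(13,4) = 14·715 = 10010.
Probability = 10010/80730 = 77/621.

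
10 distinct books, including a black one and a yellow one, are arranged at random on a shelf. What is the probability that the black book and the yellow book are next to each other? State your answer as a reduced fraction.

1/5

There are 10! = 3628800 arrangements.
Treat the black book and the yellow book as a block: 9! arrangements of the blocks × 2 orders within the block = 2·362880 = 725760.
Probability = 725760/3628800 = 1/5.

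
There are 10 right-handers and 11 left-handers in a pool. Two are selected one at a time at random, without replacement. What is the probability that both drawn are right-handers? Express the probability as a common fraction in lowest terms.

Multiply the conditional probabilities at each draw: 10/21 · 9/20 = 90/420 = 3/14.

3/14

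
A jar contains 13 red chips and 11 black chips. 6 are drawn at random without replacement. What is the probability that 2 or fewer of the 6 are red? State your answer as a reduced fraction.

732/3059

There are C(24,6) = 134596 ways to choose the 6.
Favorable selections (2 or fewer red): C(13,0)·C(11,6) + C(13,1)·C(11,5) + C(13,2)·C(11,4) = 462 + 6006 + 25740 = 32208.
Probability = 32208/134596 = 732/3059.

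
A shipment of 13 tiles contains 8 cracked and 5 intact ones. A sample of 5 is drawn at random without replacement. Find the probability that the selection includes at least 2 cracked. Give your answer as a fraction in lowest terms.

1246/1287

There are C(13,5) = 1287 ways to choose the 5.
Count the complement (fewer than 2 cracked): C(8,0)·C(5,5) + C(8,1)·C(5,4) = 1 + 40 = 41.
Probability = 1 − 41/1287 = 1246/1287.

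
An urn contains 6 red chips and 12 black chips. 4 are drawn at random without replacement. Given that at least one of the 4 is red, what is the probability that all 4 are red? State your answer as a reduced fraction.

1/171

Work in counts. Selections with at least one red: C(18,4) − C(12,4) = 3060 − 495 = 2565.
Of those, selections where all 4 are red: C(6,4) = 15.
Conditional probability = 15/2565 = 1/171.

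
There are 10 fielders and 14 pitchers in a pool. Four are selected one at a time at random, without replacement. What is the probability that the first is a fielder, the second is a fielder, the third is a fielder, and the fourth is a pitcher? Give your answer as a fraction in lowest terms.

10/253

Multiply the conditional probabilities at each draw: 10/24 · 9/23 · 8/22 · 14/21 = 10080/255024 = 10/253.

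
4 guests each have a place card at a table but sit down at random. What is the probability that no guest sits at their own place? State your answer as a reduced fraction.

There are 4! = 24 seatings.
By inclusion-exclusion, seatings with no fixed points: C(4,0)·4! − C(4,1)·3! + C(4,2)·2! − C(4,3)·1! + C(4,4)·0! = 9.
Probability = 9/24 = 3/8.

3/8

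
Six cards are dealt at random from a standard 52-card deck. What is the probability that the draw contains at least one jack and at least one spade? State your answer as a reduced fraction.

There are C(52,6) = 20358520 possible draws.
By inclusion-exclusion on the complements, draws missing all jacks or all spades: C(48,6) + C(39,6) − C(36,6) = 12271512 + 3262623 − 1947792 = 13586343.
So draws with at least one of each: 20358520 − 13586343 = 6772177, probability 6772177/20358520.

6772177/20358520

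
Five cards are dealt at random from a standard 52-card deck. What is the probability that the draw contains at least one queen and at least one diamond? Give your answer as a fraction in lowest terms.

There are C(52,5) = 2598960 possible draws.
By inclusion-exclusion on the complements, draws missing all queens or all diamonds: C(48,5) + C(39,5) − C(36,5) = 1712304 + 575757 − 376992 = 1911069.
So draws with at least one of each: 2598960 − 1911069 = 687891, probability 687891/2598960 = 229297/866320.

229297/866320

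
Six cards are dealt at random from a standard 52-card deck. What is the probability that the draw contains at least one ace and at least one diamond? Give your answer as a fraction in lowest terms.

6772177/20358520

There are C(52,6) = 20358520 possible draws.
By inclusion-exclusion on the complements, draws missing all aces or all diamonds: C(48,6) + C(39,6) − C(36,6) = 12271512 + 3262623 − 1947792 = 13586343.
So draws with at least one of each: 20358520 − 13586343 = 6772177, probability 6772177/20358520.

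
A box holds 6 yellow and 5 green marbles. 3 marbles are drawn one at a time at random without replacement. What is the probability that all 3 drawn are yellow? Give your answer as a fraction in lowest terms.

Multiply the conditional probabilities at each draw: 6/11 · 5/10 · 4/9 = 120/990 = 4/33.

4/33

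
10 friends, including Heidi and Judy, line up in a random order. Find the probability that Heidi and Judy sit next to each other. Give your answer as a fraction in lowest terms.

1/5

There are 10! = 3628800 arrangements.
Treat Heidi and Judy as a block: 9! arrangements of the blocks × 2 orders within the block = 2·362880 = 725760.
Probability = 725760/3628800 = 1/5.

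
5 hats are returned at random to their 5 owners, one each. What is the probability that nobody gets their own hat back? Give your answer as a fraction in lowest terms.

11/30

There are 5! = 120 assignments.
By inclusion-exclusion, assignments with no fixed points: C(5,0)·5! − C(5,1)·4! + C(5,2)·3! − C(5,3)·2! + C(5,4)·1! − C(5,5)·0! = 44.
Probability = 44/120 = 11/30.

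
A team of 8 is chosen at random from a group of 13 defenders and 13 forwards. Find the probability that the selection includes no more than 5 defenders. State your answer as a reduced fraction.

There are C(26,8) = 1562275 ways to choose the 8.
Favorable selections (no more than 5 defenders): C(13,0)·C(13,8) + C(13,1)·C(13,7) + C(13,2)·C(13,6) + C(13,3)·C(13,5) + C(13,4)·C(13,4) + C(13,5)·C(13,3) = 1287 + 22308 + 133848 + 368082 + 511225 + 368082 = 1404832.
Probability = 1404832/1562275 = 9824/10925.

9824/10925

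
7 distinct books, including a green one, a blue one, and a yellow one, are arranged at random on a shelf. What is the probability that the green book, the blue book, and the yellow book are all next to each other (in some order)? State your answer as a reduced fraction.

1/7

There are 7! = 5040 arrangements.
Treat the three as one block: 5! placements × 3! orders within the block = 120·6 = 720.
Probability = 720/5040 = 1/7.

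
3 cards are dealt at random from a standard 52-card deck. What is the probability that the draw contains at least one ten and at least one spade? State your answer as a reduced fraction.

There are C(52,3) = 22100 possible draws.
By inclusion-exclusion on the complements, draws missing all tens or all spades: C(48,3) + C(39,3) − C(36,3) = 17296 + 9139 − 7140 = 19295.
So draws with at least one of each: 22100 − 19295 = 2805, probability 2805/22100 = 33/260.

33/260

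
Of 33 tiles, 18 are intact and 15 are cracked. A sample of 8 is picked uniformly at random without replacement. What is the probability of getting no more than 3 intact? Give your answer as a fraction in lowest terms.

Total selections: C(33,8) = 13884156.
Favorable selections (no more than 3 intact): C(18,0)·C(15,8) + C(18,1)·C(15,7) + C(18,2)·C(15,6) + C(18,3)·C(15,5) = 6435 + 115830 + 765765 + 2450448 = 3338478.
Probability = 3338478/13884156 = 1297/5394.

1297/5394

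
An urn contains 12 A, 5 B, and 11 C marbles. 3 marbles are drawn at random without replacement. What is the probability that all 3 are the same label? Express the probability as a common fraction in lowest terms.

395/3276

There are C(28,3) = 3276 ways to draw 3 marbles.
All same label: C(12,3) + C(5,3) + C(11,3) = 220 + 10 + 165 = 395.
Probability = 395/3276.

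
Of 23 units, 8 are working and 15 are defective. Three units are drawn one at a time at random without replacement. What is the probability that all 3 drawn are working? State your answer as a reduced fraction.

8/253

Multiply the conditional probabilities at each draw: 8/23 · 7/22 · 6/21 = 336/10626 = 8/253.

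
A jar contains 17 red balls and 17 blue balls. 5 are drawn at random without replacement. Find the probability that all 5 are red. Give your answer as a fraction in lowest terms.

There are C(34,5) = 278256 possible selections.
Selections with all red: C(17,5) = 6188.
Probability = 6188/278256 = 91/4092.

91/4092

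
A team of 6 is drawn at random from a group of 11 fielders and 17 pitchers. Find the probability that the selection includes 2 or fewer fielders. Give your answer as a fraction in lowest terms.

Total selections: C(28,6) = 376740.
Favorable selections (2 or fewer fielders): C(11,0)·C(17,6) + C(11,1)·C(17,5) + C(11,2)·C(17,4) = 12376 + 68068 + 130900 = 211344.
Probability = 211344/376740 = 2516/4485.

2516/4485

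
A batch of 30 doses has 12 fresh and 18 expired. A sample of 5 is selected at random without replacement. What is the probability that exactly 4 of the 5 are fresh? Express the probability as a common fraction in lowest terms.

165/2639

Total number of selections: C(30,5) = 142506.
Selections with exactly 4 fresh: choose 4 of the 12 fresh and 1 of the 18 expired, C(12,4)·C(18,1) = 495·18 = 8910.
Probability = 8910/142506 = 165/2639.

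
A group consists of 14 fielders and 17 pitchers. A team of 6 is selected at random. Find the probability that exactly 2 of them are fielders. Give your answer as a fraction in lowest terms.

2380/8091

Total number of selections: C(31,6) = 736281.
Selections with exactly 2 fielders: choose 2 of the 14 fielders and 4 of the 17 pitchers, C(14,2)·C(17,4) = 91·2380 = 216580.
Probability = 216580/736281 = 2380/8091.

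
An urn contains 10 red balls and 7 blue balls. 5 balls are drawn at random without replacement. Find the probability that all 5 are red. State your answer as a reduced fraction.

9/221

There are C(17,5) = 6188 possible selections.
Selections with all red: C(10,5) = 252.
Probability = 252/6188 = 9/221.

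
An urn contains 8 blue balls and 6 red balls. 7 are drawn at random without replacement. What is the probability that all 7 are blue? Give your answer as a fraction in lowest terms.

1/429

There are C(14,7) = 3432 possible selections.
Selections with all blue: C(8,7) = 8.
Probability = 8/3432 = 1/429.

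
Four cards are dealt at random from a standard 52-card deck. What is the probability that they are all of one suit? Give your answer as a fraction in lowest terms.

44/4165

There are C(52,4) = 270725 possible 4-card hands.
Hands of one suit: 4 suits × C(13,4) = 4·715 = 2860.
Probability = 2860/270725 = 44/4165.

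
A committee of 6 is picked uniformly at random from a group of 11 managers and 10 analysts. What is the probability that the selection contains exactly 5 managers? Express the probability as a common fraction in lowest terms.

The sample space is all 6-subsets of the 21: C(21,6) = 54264.
Selections with exactly 5 managers: choose 5 of the 11 managers and 1 of the 10 analysts, C(11,5)·C(10,1) = 462·10 = 4620.
Probability = 4620/54264 = 55/646.

55/646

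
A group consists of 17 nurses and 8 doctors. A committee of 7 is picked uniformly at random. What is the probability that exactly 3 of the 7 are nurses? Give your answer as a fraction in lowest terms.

Total number of selections: C(25,7) = 480700.
Selections with exactly 3 nurses: choose 3 of the 17 nurses and 4 of the 8 doctors, C(17,3)·C(8,4) = 680·70 = 47600.
Probability = 47600/480700 = 476/4807.

476/4807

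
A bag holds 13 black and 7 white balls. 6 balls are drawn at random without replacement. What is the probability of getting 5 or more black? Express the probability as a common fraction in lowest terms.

715/2584

Total selections: C(20,6) = 38760.
Favorable selections (5 or more black): C(13,5)·C(7,1) + C(13,6)·C(7,0) = 9009 + 1716 = 10725.
Probability = 10725/38760 = 715/2584.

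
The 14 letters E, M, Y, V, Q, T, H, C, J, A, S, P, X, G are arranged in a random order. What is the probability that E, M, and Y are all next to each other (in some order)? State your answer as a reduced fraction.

There are 14! = 87178291200 arrangements.
Treat the three as one block: 12! placements × 3! orders within the block = 479001600·6 = 2874009600.
Probability = 2874009600/87178291200 = 3/91.

3/91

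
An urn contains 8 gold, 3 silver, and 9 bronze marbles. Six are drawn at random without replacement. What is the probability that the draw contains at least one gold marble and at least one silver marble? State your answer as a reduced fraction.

There are C(20,6) = 38760 possible draws.
By inclusion-exclusion on the complements, draws missing all gold or all silver: C(12,6) + C(17,6) − C(9,6) = 924 + 12376 − 84 = 13216.
So draws with at least one of each: 38760 − 13216 = 25544, probability 25544/38760 = 3193/4845.

3193/4845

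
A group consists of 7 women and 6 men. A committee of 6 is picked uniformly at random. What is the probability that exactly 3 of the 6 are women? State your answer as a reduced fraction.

There are C(13,6) = 1716 ways to choose 6 from 13.
Selections with exactly 3 women: choose 3 of the 7 women and 3 of the 6 men, C(7,3)·C(6,3) = 35·20 = 700.
Probability = 700/1716 = 175/429.

175/429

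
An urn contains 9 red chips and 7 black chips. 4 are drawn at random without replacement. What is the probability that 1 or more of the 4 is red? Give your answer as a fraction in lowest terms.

There are C(16,4) = 1820 ways to choose the 4.
The complement is all 4 are black: C(7,4) = 35.
Probability = 1 − 35/1820 = 1785/1820 = 51/52.

51/52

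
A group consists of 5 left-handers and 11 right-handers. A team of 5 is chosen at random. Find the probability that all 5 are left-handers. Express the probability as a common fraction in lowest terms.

There are C(16,5) = 4368 possible selections.
Selections with all left-handers: C(5,5) = 1.
Probability = 1/4368.

1/4368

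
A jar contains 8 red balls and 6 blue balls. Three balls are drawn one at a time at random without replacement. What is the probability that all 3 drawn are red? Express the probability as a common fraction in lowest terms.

2/13

Multiply the conditional probabilities at each draw: 8/14 · 7/13 · 6/12 = 336/2184 = 2/13.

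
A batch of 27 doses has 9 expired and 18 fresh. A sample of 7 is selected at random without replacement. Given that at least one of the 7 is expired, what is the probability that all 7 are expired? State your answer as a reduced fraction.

2/47567

Work in counts. Selections with at least one expired: C(27,7) − C(18,7) = 888030 − 31824 = 856206.
Of those, selections where all 7 are expired: C(9,7) = 36.
Conditional probability = 36/856206 = 2/47567.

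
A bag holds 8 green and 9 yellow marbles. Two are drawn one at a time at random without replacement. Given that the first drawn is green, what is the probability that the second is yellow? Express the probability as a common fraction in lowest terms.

After removing one green, 16 remain: 7 green and 9 yellow.
So the probability the next is yellow is 9/16.

9/16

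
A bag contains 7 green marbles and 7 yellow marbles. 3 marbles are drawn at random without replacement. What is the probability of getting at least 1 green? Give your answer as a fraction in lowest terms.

47/52

There are C(14,3) = 364 ways to choose the 3.
The complement is all 3 are yellow: C(7,3) = 35.
Probability = 1 − 35/364 = 329/364 = 47/52.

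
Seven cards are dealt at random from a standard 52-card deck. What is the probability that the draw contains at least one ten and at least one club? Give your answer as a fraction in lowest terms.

53122231/133784560

There are C(52,7) = 133784560 possible draws.
By inclusion-exclusion on the complements, draws missing all tens or all clubs: C(48,7) + C(39,7) − C(36,7) = 73629072 + 15380937 − 8347680 = 80662329.
So draws with at least one of each: 133784560 − 80662329 = 53122231, probability 53122231/133784560.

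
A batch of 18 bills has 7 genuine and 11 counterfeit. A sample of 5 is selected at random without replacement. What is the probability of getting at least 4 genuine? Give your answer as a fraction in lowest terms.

29/612

Total selections: C(18,5) = 8568.
Favorable selections (at least 4 genuine): C(7,4)·C(11,1) + C(7,5)·C(11,0) = 385 + 21 = 406.
Probability = 406/8568 = 29/612.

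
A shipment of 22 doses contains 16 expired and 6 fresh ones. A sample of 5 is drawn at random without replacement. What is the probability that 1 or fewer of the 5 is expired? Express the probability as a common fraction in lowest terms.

Total selections: C(22,5) = 26334.
Favorable selections (1 or fewer expired): C(16,0)·C(6,5) + C(16,1)·C(6,4) = 6 + 240 = 246.
Probability = 246/26334 = 41/4389.

41/4389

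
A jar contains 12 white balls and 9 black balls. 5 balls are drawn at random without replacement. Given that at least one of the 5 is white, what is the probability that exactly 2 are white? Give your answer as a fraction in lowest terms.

88/321

Work in counts. Selections with at least one white: C(21,5) − C(9,5) = 20349 − 126 = 20223.
Of those, selections where exactly 2 are white: C(12,2)·C(9,3) = 66·84 = 5544.
Conditional probability = 5544/20223 = 88/321.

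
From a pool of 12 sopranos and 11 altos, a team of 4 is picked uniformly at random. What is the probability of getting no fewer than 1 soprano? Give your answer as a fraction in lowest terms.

Total selections: C(23,4) = 8855.
The complement is all 4 are altos: C(11,4) = 330.
Probability = 1 − 330/8855 = 8525/8855 = 155/161.

155/161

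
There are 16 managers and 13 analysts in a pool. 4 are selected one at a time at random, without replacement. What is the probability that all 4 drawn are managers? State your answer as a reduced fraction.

20/261

Multiply the conditional probabilities at each draw: 16/29 · 15/28 · 14/27 · 13/26 = 43680/570024 = 20/261.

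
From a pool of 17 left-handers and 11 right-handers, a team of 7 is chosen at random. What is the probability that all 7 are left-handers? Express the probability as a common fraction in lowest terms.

There are C(28,7) = 1184040 possible selections.
Selections with all left-handers: C(17,7) = 19448.
Probability = 19448/1184040 = 17/1035.

17/1035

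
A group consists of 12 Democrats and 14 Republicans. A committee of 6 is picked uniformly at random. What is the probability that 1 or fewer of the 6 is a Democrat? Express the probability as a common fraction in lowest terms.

There are C(26,6) = 230230 ways to choose the 6.
Favorable selections (1 or fewer Democrat): C(12,0)·C(14,6) + C(12,1)·C(14,5) = 3003 + 24024 = 27027.
Probability = 27027/230230 = 27/230.

27/230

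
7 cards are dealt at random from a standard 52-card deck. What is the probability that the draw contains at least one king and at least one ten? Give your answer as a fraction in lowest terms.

3105873/16723070

There are C(52,7) = 133784560 possible draws.
By inclusion-exclusion on the complements, draws missing all kings or all tens: C(48,7) + C(48,7) − C(44,7) = 73629072 + 73629072 − 38320568 = 108937576.
So draws with at least one of each: 133784560 − 108937576 = 24846984, probability 24846984/133784560 = 3105873/16723070.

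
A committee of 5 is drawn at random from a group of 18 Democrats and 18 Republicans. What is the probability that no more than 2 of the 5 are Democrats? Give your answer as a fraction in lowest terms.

Total selections: C(36,5) = 376992.
Favorable selections (no more than 2 Democrats): C(18,0)·C(18,5) + C(18,1)·C(18,4) + C(18,2)·C(18,3) = 8568 + 55080 + 124848 = 188496.
Probability = 188496/376992 = 1/2.

1/2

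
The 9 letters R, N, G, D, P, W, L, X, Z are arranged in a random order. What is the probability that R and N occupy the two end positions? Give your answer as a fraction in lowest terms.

1/36

There are 9! = 362880 arrangements.
Place R and N at the ends in 2 ways, arrange the remaining 7 in 7! = 5040 ways: 2·5040 = 10080.
Probability = 10080/362880 = 1/36.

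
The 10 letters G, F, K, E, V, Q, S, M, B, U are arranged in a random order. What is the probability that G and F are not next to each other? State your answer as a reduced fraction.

4/5

There are 10! = 3628800 arrangements.
Arrangements with G and F adjacent: 2·9! = 725760.
So not adjacent: 3628800 − 725760 = 2903040, probability 2903040/3628800 = 4/5.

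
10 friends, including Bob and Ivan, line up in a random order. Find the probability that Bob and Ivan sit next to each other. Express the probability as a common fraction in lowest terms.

1/5

There are 10! = 3628800 arrangements.
Treat Bob and Ivan as a block: 9! arrangements of the blocks × 2 orders within the block = 2·362880 = 725760.
Probability = 725760/3628800 = 1/5.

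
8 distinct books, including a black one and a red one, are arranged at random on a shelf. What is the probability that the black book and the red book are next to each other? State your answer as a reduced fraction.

There are 8! = 40320 arrangements.
Treat the black book and the red book as a block: 7! arrangements of the blocks × 2 orders within the block = 2·5040 = 10080.
Probability = 10080/40320 = 1/4.

1/4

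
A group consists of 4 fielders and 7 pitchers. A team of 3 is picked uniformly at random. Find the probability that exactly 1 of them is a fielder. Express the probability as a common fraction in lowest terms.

28/55

There are C(11,3) = 165 ways to choose 3 from 11.
Selections with exactly 1 fielder: choose 1 of the 4 fielders and 2 of the 7 pitchers, C(4,1)·C(7,2) = 4·21 = 84.
Probability = 84/165 = 28/55.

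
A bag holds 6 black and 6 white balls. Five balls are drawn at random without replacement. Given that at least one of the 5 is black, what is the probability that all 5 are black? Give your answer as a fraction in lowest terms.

1/131

Work in counts. Selections with at least one black: C(12,5) − C(6,5) = 792 − 6 = 786.
Of those, selections where all 5 are black: C(6,5) = 6.
Conditional probability = 6/786 = 1/131.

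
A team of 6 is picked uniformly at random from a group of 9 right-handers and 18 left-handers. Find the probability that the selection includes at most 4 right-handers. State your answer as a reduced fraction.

There are C(27,6) = 296010 ways to choose the 6.
Count the complement (more than 4 right-handers): C(9,5)·C(18,1) + C(9,6)·C(18,0) = 2268 + 84 = 2352.
Probability = 1 − 2352/296010 = 293658/296010 = 48943/49335.

48943/49335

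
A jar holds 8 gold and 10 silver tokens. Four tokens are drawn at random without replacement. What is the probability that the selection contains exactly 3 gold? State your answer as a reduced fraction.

28/153

Total number of selections: C(18,4) = 3060.
Selections with exactly 3 gold: choose 3 of the 8 gold and 1 of the 10 silver, C(8,3)·C(10,1) = 56·10 = 560.
Probability = 560/3060 = 28/153.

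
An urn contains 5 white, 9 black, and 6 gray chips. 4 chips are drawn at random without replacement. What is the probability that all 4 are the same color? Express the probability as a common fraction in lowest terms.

There are C(20,4) = 4845 ways to draw 4 chips.
All same color: C(5,4) + C(9,4) + C(6,4) = 5 + 126 + 15 = 146.
Probability = 146/4845.

146/4845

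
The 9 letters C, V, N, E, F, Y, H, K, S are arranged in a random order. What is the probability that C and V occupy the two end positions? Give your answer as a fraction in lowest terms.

1/36

There are 9! = 362880 arrangements.
Place C and V at the ends in 2 ways, arrange the remaining 7 in 7! = 5040 ways: 2·5040 = 10080.
Probability = 10080/362880 = 1/36.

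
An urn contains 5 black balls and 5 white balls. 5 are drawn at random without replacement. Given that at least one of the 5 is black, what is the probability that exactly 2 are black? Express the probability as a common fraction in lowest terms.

Work in counts. Selections with at least one black: C(10,5) − C(5,5) = 252 − 1 = 251.
Of those, selections where exactly 2 are black: C(5,2)·C(5,3) = 10·10 = 100.
Conditional probability = 100/251.

100/251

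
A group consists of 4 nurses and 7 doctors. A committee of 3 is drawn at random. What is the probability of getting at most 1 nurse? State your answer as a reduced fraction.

There are C(11,3) = 165 ways to choose the 3.
Favorable selections (at most 1 nurse): C(4,0)·C(7,3) + C(4,1)·C(7,2) = 35 + 84 = 119.
Probability = 119/165.

119/165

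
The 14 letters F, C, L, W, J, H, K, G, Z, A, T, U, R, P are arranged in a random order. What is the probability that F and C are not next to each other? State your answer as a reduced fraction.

There are 14! = 87178291200 arrangements.
Arrangements with F and C adjacent: 2·13! = 12454041600.
So not adjacent: 87178291200 − 12454041600 = 74724249600, probability 74724249600/87178291200 = 6/7.

6/7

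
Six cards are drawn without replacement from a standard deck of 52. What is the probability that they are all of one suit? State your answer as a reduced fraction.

There are C(52,6) = 20358520 possible 6-card hands.
Hands of one suit: 4 suits × C(13,6) = 4·1716 = 6864.
Probability = 6864/20358520 = 66/195755.

66/195755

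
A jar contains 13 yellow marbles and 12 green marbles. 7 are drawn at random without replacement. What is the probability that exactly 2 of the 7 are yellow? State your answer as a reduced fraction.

The sample space is all 7-subsets of the 25: C(25,7) = 480700.
Selections with exactly 2 yellow: choose 2 of the 13 yellow and 5 of the 12 green, C(13,2)·C(12,5) = 78·792 = 61776.
Probability = 61776/480700 = 1404/10925.

1404/10925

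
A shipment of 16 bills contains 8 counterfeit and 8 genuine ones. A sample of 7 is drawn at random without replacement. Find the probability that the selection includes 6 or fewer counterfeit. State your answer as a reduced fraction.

There are C(16,7) = 11440 ways to choose the 7.
The complement is exactly 7 counterfeit: C(8,7)·C(8,0) = 8.
Probability = 1 − 8/11440 = 11432/11440 = 1429/1430.

1429/1430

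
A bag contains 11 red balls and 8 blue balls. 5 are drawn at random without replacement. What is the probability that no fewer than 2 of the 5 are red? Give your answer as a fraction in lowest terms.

5401/5814

Total selections: C(19,5) = 11628.
Count the complement (fewer than 2 red): C(11,0)·C(8,5) + C(11,1)·C(8,4) = 56 + 770 = 826.
Probability = 1 − 826/11628 = 10802/11628 = 5401/5814.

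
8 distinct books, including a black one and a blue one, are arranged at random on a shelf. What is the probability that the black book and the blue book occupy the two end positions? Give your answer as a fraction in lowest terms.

1/28

There are 8! = 40320 arrangements.
Place the black book and the blue book at the ends in 2 ways, arrange the remaining 6 in 6! = 720 ways: 2·720 = 1440.
Probability = 1440/40320 = 1/28.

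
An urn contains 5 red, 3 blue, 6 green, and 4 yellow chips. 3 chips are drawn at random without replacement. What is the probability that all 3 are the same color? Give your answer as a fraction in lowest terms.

There are C(18,3) = 816 ways to draw 3 chips.
All same color: C(5,3) + C(3,3) + C(6,3) + C(4,3) = 10 + 1 + 20 + 4 = 35.
Probability = 35/816.

35/816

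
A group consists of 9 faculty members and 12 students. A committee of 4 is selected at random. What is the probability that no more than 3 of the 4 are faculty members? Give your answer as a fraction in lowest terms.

There are C(21,4) = 5985 ways to choose the 4.
The complement is exactly 4 faculty members: C(9,4)·C(12,0) = 126.
Probability = 1 − 126/5985 = 5859/5985 = 93/95.

93/95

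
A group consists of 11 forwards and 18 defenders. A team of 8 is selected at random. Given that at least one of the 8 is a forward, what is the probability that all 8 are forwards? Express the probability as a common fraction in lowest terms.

Work in counts. Selections with at least one forward: C(29,8) − C(18,8) = 4292145 − 43758 = 4248387.
Of those, selections where all 8 are forwards: C(11,8) = 165.
Conditional probability = 165/4248387 = 5/128739.

5/128739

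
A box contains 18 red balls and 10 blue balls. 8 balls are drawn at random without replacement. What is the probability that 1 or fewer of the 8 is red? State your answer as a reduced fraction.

7/9867

There are C(28,8) = 3108105 ways to choose the 8.
Favorable selections (1 or fewer red): C(18,0)·C(10,8) + C(18,1)·C(10,7) = 45 + 2160 = 2205.
Probability = 2205/3108105 = 7/9867.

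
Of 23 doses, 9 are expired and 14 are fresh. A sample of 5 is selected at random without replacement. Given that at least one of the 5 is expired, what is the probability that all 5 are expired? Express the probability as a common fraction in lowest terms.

Work in counts. Selections with at least one expired: C(23,5) − C(14,5) = 33649 − 2002 = 31647.
Of those, selections where all 5 are expired: C(9,5) = 126.
Conditional probability = 126/31647 = 6/1507.

6/1507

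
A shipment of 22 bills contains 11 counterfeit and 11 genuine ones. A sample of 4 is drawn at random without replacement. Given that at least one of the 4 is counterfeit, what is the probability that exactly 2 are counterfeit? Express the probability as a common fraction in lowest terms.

Work in counts. Selections with at least one counterfeit: C(22,4) − C(11,4) = 7315 − 330 = 6985.
Of those, selections where exactly 2 are counterfeit: C(11,2)·C(11,2) = 55·55 = 3025.
Conditional probability = 3025/6985 = 55/127.

55/127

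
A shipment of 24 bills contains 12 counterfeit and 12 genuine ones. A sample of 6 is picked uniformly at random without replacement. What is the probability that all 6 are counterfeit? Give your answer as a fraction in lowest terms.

There are C(24,6) = 134596 possible selections.
Selections with all counterfeit: C(12,6) = 924.
Probability = 924/134596 = 3/437.

3/437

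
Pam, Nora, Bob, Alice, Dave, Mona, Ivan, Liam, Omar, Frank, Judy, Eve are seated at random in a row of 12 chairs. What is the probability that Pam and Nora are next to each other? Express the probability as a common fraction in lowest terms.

There are 12! = 479001600 arrangements.
Treat Pam and Nora as a block: 11! arrangements of the blocks × 2 orders within the block = 2·39916800 = 79833600.
Probability = 79833600/479001600 = 1/6.

1/6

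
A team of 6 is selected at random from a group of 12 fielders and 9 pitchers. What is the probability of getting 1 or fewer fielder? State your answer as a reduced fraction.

1/34

Total selections: C(21,6) = 54264.
Favorable selections (1 or fewer fielder): C(12,0)·C(9,6) + C(12,1)·C(9,5) = 84 + 1512 = 1596.
Probability = 1596/54264 = 1/34.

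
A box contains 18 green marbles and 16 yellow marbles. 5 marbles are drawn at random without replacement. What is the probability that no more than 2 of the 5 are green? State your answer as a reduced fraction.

301/682

There are C(34,5) = 278256 ways to choose the 5.
Favorable selections (no more than 2 green): C(18,0)·C(16,5) + C(18,1)·C(16,4) + C(18,2)·C(16,3) = 4368 + 32760 + 85680 = 122808.
Probability = 122808/278256 = 301/682.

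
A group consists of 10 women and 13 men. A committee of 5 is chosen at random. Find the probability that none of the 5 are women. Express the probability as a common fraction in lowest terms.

117/3059

There are C(23,5) = 33649 possible selections.
Selections with no women (all men): C(13,5) = 1287.
Probability = 1287/33649 = 117/3059.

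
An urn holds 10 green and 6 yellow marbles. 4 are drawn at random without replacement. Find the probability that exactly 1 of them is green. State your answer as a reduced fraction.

Total number of selections: C(16,4) = 1820.
Selections with exactly 1 green: choose 1 of the 10 green and 3 of the 6 yellow, C(10,1)·C(6,3) = 10·20 = 200.
Probability = 200/1820 = 10/91.

10/91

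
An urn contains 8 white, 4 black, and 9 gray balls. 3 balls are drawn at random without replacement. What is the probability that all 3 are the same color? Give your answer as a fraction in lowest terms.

72/665

There are C(21,3) = 1330 ways to draw 3 balls.
All same color: C(8,3) + C(4,3) + C(9,3) = 56 + 4 + 84 = 144.
Probability = 144/1330 = 72/665.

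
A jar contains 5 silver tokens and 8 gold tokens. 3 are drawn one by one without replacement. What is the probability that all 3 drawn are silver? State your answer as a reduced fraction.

5/143

Multiply the conditional probabilities at each draw: 5/13 · 4/12 · 3/11 = 60/1716 = 5/143.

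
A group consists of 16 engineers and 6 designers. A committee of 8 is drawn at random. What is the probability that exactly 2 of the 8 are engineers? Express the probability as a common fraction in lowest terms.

4/10659

Total number of selections: C(22,8) = 319770.
Selections with exactly 2 engineers: choose 2 of the 16 engineers and 6 of the 6 designers, C(16,2)·C(6,6) = 120·1 = 120.
Probability = 120/319770 = 4/10659.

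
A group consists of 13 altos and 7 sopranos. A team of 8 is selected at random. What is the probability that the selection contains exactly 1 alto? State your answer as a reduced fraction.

1/9690

The sample space is all 8-subsets of the 20: C(20,8) = 125970.
Selections with exactly 1 alto: choose 1 of the 13 altos and 7 of the 7 sopranos, C(13,1)·C(7,7) = 13·1 = 13.
Probability = 13/125970 = 1/9690.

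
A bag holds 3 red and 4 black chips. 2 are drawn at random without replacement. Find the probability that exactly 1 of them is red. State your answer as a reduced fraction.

Total number of selections: C(7,2) = 21.
Selections with exactly 1 red: choose 1 of the 3 red and 1 of the 4 black, C(3,1)·C(4,1) = 3·4 = 12.
Probability = 12/21 = 4/7.

4/7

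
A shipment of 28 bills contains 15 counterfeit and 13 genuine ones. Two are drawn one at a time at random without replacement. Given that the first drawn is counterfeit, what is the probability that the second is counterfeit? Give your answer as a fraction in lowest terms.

After removing one counterfeit, 27 remain: 14 counterfeit and 13 genuine.
So the probability the next is counterfeit is 14/27.

14/27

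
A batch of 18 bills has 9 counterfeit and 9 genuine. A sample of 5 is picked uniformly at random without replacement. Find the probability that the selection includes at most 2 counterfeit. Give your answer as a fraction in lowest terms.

Total selections: C(18,5) = 8568.
Favorable selections (at most 2 counterfeit): C(9,0)·C(9,5) + C(9,1)·C(9,4) + C(9,2)·C(9,3) = 126 + 1134 + 3024 = 4284.
Probability = 4284/8568 = 1/2.

1/2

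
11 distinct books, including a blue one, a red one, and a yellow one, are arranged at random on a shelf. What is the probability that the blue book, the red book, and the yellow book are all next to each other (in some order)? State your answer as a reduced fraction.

3/55

There are 11! = 39916800 arrangements.
Treat the three as one block: 9! placements × 3! orders within the block = 362880·6 = 2177280.
Probability = 2177280/39916800 = 3/55.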